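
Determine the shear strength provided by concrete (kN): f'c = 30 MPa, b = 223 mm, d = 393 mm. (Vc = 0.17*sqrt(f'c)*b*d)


Vc = 0.17 * sqrt(30) * 223 * 393 / 1000
= 81.6 kN

81.6


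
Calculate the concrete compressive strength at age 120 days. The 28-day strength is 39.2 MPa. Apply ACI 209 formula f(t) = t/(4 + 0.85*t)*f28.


f(120) = 120 / (4 + 0.85 * 120) * 39.2
= 120 / 106.0 * 39.2
= 44.38 MPa

44.38


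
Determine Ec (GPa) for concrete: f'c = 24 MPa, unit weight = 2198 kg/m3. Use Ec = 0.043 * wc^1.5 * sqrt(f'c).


Ec = 0.043 * 2198^1.5 * sqrt(24) / 1000
= 21.71 GPa

21.71


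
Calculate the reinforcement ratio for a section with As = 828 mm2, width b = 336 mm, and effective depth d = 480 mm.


rho = As / (b * d)
= 828 / (336 * 480)
= 0.0051

0.0051


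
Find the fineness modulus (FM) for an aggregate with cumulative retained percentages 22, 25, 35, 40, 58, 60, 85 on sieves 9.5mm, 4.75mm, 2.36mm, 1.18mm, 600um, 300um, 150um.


FM = sum(cumulative % retained) / 100
= 325 / 100
= 3.25

3.25


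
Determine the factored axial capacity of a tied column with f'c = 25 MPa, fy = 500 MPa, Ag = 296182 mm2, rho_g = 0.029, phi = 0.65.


Ast = rho * Ag = 0.029 * 296182 = 8589.278 mm2
phi*Pn = 0.65 * 0.80 * (0.85 * 25 * (296182 - 8589.278) + 500 * 8589.278) / 1000
= 5411.11 kN

5411.11


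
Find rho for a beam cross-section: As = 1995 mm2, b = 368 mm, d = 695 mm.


rho = As / (b * d)
= 1995 / (368 * 695)
= 0.0078

0.0078


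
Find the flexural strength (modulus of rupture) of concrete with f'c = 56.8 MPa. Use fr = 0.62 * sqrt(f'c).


fr = 0.62 * sqrt(56.8)
= 4.673 MPa

4.673


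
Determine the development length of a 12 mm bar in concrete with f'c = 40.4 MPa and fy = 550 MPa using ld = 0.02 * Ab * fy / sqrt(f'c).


Ab = pi * 12^2 / 4 = 113.097 mm2
ld = 0.02 * 113.097 * 550 / sqrt(40.4)
= 195.7 mm

195.7


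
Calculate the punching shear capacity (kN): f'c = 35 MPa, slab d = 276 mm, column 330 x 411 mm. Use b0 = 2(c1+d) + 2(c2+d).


b0 = 2*(330 + 276) + 2*(411 + 276) = 2586 mm
Vc = 0.33 * sqrt(35) * 2586 * 276 / 1000
= 1393.43 kN

1393.43


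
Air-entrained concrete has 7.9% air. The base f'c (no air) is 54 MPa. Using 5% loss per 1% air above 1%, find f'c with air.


Strength loss = (7.9 - 1) * 5 = 34.5%
f'c = 54 * (1 - 34.5/100)
= 35.37 MPa

35.37


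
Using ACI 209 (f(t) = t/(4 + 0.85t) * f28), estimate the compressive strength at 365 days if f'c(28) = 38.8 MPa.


f(365) = 365 / (4 + 0.85 * 365) * 38.8
= 365 / 314.25 * 38.8
= 45.07 MPa

45.07


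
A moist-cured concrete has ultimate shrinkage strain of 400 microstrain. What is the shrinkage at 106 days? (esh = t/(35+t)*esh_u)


esh(106) = 106 / (35 + 106) * 400
= 106 / 141 * 400
= 300.7 microstrain

300.7


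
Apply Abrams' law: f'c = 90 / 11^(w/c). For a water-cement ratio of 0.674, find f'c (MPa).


f'c = 90 / 11^0.674
= 90 / 5.034
= 17.88 MPa

17.88


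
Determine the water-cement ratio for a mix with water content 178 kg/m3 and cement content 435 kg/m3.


w/c = water / cement
w/c = 178 / 435 = 0.409

0.409


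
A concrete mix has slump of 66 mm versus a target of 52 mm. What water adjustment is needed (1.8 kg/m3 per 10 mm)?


Difference = 52 - 66 = -14 mm
Water adjustment = -14 * 1.8 / 10 = -2.5 kg/m3

-2.5


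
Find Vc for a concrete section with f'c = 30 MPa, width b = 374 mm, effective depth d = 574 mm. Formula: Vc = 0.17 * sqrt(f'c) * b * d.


Vc = 0.17 * sqrt(30) * 374 * 574 / 1000
= 199.89 kN

199.89


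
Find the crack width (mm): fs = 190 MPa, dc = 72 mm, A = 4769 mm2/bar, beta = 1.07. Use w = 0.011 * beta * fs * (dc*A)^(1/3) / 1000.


w = 0.011 * beta * fs * (dc * A)^(1/3) / 1000
= 0.011 * 1.07 * 190 * (72 * 4769)^(1/3) / 1000
= 0.157 mm

0.157


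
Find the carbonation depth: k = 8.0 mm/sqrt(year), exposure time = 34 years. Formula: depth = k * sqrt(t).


depth = k * sqrt(t)
= 8.0 * sqrt(34)
= 46.65 mm

46.65


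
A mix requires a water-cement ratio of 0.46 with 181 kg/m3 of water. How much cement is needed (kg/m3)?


Cement = water / (w/c)
= 181 / 0.46
= 393.5 kg/m3

393.5


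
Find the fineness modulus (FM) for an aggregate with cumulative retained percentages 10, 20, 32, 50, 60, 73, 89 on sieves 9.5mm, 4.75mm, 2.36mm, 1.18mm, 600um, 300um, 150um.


FM = sum(cumulative % retained) / 100
= 334 / 100
= 3.34

3.34


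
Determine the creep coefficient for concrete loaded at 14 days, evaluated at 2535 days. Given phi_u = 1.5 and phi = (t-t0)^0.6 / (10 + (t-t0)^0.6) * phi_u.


dt = 2535 - 14 = 2521
phi = 2521^0.6 / (10 + 2521^0.6) * 1.5
= 1.375

1.375


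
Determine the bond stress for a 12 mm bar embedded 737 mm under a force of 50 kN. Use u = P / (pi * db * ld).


u = P / (pi * db * ld)
= 50 * 1000 / (pi * 12 * 737)
= 1.8 MPa

1.8


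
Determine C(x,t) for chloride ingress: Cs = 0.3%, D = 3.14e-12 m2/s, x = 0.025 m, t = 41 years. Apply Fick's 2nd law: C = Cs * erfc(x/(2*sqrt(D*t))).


t_seconds = 41 * 365.25 * 24 * 3600 = 1293861600.0 s
arg = 0.025 / (2 * sqrt(3.14e-12 * 1293861600.0))
= 0.1961
erfc(0.1961) = 0.7815
C = 0.3 * 0.7815 = 0.2345%

0.2345


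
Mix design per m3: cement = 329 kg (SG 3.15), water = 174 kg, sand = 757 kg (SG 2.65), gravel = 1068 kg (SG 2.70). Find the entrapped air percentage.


Vol cement = 329 / (3.15 * 1000) = 0.104444 m3
Vol water = 174 / 1000 = 0.174 m3
Vol sand = 757 / (2.65 * 1000) = 0.28566 m3
Vol gravel = 1068 / (2.70 * 1000) = 0.395556 m3
Total solid + water volume = 0.95966 m3
Air = (1 - 0.95966) * 100 = 4.03%

4.03


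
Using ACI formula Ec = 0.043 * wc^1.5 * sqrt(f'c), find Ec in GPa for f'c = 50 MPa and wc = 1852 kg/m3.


Ec = 0.043 * 1852^1.5 * sqrt(50) / 1000
= 24.23 GPa

24.23


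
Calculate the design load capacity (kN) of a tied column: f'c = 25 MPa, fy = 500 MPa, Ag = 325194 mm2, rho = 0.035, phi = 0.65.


Ast = rho * Ag = 0.035 * 325194 = 11381.79 mm2
phi*Pn = 0.65 * 0.80 * (0.85 * 25 * (325194 - 11381.79) + 500 * 11381.79) / 1000
= 6426.89 kN

6426.89


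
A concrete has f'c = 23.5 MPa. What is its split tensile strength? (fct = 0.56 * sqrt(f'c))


fct = 0.56 * sqrt(23.5)
= 0.56 * 4.848
= 2.715 MPa

2.715


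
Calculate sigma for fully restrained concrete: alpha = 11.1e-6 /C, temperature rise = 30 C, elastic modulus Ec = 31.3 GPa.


sigma = alpha * dT * Ec
= 11.1e-6 * 30 * 31.3 * 1000
= 10.423 MPa

10.423


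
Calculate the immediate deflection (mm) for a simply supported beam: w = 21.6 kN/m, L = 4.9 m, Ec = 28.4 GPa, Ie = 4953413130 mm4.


Convert: L = 4.9 m = 4900 mm, Ec = 28.4 GPa = 28400 MPa
delta = 5 * 21.6 * 4900^4 / (384 * 28400 * 4953413130)
= 1.15 mm

1.15


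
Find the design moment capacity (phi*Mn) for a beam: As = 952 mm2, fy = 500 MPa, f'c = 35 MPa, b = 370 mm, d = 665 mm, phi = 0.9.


a = As * fy / (0.85 * f'c * b)
= 952 * 500 / (0.85 * 35 * 370)
= 43.2432 mm
Mn = As * fy * (d - a/2) / 10^6
= 306.2481 kN-m
phi*Mn = 0.9 * 306.2481 = 275.62 kN-m

275.62


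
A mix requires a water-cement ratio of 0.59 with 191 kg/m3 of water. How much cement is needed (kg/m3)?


Cement = water / (w/c)
= 191 / 0.59
= 323.7 kg/m3

323.7


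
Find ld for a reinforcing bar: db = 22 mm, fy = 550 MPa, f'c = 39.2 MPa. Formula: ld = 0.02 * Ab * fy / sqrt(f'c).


Ab = pi * 22^2 / 4 = 380.133 mm2
ld = 0.02 * 380.133 * 550 / sqrt(39.2)
= 667.9 mm

667.9


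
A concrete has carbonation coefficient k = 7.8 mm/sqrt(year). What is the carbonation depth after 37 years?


depth = k * sqrt(t)
= 7.8 * sqrt(37)
= 47.45 mm

47.45


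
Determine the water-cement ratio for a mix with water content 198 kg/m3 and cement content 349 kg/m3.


w/c = water / cement
w/c = 198 / 349 = 0.567

0.567


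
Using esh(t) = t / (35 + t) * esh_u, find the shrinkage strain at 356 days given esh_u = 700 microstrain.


esh(356) = 356 / (35 + 356) * 700
= 356 / 391 * 700
= 637.3 microstrain

637.3


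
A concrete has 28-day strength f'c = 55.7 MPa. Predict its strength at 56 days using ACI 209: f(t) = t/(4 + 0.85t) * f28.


f(56) = 56 / (4 + 0.85 * 56) * 55.7
= 56 / 51.6 * 55.7
= 60.45 MPa

60.45


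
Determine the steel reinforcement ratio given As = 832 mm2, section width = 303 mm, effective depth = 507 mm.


rho = As / (b * d)
= 832 / (303 * 507)
= 0.0054

0.0054


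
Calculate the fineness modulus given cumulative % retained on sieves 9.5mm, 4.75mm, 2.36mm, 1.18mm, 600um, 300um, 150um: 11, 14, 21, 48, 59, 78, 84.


FM = sum(cumulative % retained) / 100
= 315 / 100
= 3.15

3.15


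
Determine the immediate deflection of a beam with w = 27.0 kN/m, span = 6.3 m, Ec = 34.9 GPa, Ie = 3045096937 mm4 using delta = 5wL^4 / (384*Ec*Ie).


Convert: L = 6.3 m = 6300 mm, Ec = 34.9 GPa = 34900 MPa
delta = 5 * 27.0 * 6300^4 / (384 * 34900 * 3045096937)
= 5.21 mm

5.21


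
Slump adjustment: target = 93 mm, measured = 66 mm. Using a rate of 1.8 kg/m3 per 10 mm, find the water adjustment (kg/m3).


Difference = 93 - 66 = 27 mm
Water adjustment = 27 * 1.8 / 10 = 4.9 kg/m3

4.9


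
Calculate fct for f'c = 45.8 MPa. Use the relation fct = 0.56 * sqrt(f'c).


fct = 0.56 * sqrt(45.8)
= 0.56 * 6.768
= 3.79 MPa

3.79


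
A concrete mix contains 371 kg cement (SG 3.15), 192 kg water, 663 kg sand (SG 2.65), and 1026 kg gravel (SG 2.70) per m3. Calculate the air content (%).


Vol cement = 371 / (3.15 * 1000) = 0.117778 m3
Vol water = 192 / 1000 = 0.192 m3
Vol sand = 663 / (2.65 * 1000) = 0.250189 m3
Vol gravel = 1026 / (2.70 * 1000) = 0.38 m3
Total solid + water volume = 0.939966 m3
Air = (1 - 0.939966) * 100 = 6.0%

6.0


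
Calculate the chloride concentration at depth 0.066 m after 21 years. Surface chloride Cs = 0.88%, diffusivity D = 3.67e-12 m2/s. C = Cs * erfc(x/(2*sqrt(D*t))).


t_seconds = 21 * 365.25 * 24 * 3600 = 662709600.0 s
arg = 0.066 / (2 * sqrt(3.67e-12 * 662709600.0))
= 0.6691
erfc(0.6691) = 0.344
C = 0.88 * 0.344 = 0.3027%

0.3027


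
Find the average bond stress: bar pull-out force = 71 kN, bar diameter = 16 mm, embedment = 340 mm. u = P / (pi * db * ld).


u = P / (pi * db * ld)
= 71 * 1000 / (pi * 16 * 340)
= 4.154 MPa

4.154


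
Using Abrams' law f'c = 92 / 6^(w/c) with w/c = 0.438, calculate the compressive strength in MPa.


f'c = 92 / 6^0.438
= 92 / 2.192
= 41.97 MPa

41.97


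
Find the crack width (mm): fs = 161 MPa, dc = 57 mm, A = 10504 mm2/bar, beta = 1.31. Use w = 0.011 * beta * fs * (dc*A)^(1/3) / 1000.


w = 0.011 * beta * fs * (dc * A)^(1/3) / 1000
= 0.011 * 1.31 * 161 * (57 * 10504)^(1/3) / 1000
= 0.196 mm

0.196


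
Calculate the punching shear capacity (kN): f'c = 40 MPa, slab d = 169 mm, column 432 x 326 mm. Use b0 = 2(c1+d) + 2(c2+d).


b0 = 2*(432 + 169) + 2*(326 + 169) = 2192 mm
Vc = 0.33 * sqrt(40) * 2192 * 169 / 1000
= 773.16 kN

773.16


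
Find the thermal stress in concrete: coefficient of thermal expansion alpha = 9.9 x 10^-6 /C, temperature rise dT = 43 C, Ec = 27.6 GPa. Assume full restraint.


sigma = alpha * dT * Ec
= 9.9e-6 * 43 * 27.6 * 1000
= 11.749 MPa

11.749


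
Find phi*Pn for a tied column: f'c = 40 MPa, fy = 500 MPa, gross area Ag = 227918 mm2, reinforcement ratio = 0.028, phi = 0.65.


Ast = rho * Ag = 0.028 * 227918 = 6381.704 mm2
phi*Pn = 0.65 * 0.80 * (0.85 * 40 * (227918 - 6381.704) + 500 * 6381.704) / 1000
= 5576.0 kN

5576.0


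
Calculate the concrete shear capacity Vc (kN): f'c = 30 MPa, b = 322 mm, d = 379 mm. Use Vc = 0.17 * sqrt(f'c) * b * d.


Vc = 0.17 * sqrt(30) * 322 * 379 / 1000
= 113.63 kN

113.63


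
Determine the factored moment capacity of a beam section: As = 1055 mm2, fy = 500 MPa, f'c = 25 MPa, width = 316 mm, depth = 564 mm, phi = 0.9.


a = As * fy / (0.85 * f'c * b)
= 1055 * 500 / (0.85 * 25 * 316)
= 78.5555 mm
Mn = As * fy * (d - a/2) / 10^6
= 276.791 kN-m
phi*Mn = 0.9 * 276.791 = 249.11 kN-m

249.11


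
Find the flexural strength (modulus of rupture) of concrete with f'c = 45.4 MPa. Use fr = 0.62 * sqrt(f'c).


fr = 0.62 * sqrt(45.4)
= 4.178 MPa

4.178


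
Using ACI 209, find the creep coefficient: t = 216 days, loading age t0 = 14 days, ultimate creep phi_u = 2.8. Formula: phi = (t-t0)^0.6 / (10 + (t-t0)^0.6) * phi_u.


dt = 216 - 14 = 202
phi = 202^0.6 / (10 + 202^0.6) * 2.8
= 1.98

1.98


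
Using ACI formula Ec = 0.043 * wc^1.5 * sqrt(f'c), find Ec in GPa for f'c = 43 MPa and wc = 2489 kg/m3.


Ec = 0.043 * 2489^1.5 * sqrt(43) / 1000
= 35.01 GPa

35.01


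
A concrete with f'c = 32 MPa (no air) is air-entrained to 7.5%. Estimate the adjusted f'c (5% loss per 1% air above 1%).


Strength loss = (7.5 - 1) * 5 = 32.5%
f'c = 32 * (1 - 32.5/100)
= 21.6 MPa

21.6


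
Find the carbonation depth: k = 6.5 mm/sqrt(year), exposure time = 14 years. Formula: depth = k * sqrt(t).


depth = k * sqrt(t)
= 6.5 * sqrt(14)
= 24.32 mm

24.32


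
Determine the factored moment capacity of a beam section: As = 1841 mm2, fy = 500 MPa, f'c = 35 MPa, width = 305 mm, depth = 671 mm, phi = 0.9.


a = As * fy / (0.85 * f'c * b)
= 1841 * 500 / (0.85 * 35 * 305)
= 101.4465 mm
Mn = As * fy * (d - a/2) / 10^6
= 570.9648 kN-m
phi*Mn = 0.9 * 570.9648 = 513.87 kN-m

513.87


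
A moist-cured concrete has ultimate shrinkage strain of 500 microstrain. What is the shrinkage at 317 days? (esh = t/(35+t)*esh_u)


esh(317) = 317 / (35 + 317) * 500
= 317 / 352 * 500
= 450.3 microstrain

450.3


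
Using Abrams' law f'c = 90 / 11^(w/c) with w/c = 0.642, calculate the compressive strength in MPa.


f'c = 90 / 11^0.642
= 90 / 4.662
= 19.3 MPa

19.3


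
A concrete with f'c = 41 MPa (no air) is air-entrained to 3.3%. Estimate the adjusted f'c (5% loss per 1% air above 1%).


Strength loss = (3.3 - 1) * 5 = 11.5%
f'c = 41 * (1 - 11.5/100)
= 36.29 MPa

36.29


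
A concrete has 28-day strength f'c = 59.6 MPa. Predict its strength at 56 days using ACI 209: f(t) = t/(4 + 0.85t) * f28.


f(56) = 56 / (4 + 0.85 * 56) * 59.6
= 56 / 51.6 * 59.6
= 64.68 MPa

64.68


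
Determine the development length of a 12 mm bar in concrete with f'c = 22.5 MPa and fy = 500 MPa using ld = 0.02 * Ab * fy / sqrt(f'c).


Ab = pi * 12^2 / 4 = 113.097 mm2
ld = 0.02 * 113.097 * 500 / sqrt(22.5)
= 238.4 mm

238.4


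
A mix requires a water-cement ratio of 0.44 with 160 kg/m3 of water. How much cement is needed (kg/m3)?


Cement = water / (w/c)
= 160 / 0.44
= 363.6 kg/m3

363.6


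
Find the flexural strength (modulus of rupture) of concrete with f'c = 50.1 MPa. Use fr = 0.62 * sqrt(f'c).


fr = 0.62 * sqrt(50.1)
= 4.388 MPa

4.388


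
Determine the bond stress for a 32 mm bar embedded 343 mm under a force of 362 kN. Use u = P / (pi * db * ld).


u = P / (pi * db * ld)
= 362 * 1000 / (pi * 32 * 343)
= 10.498 MPa

10.498


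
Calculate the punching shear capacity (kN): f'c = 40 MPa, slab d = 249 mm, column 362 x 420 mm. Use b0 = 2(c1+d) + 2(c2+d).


b0 = 2*(362 + 249) + 2*(420 + 249) = 2560 mm
Vc = 0.33 * sqrt(40) * 2560 * 249 / 1000
= 1330.4 kN

1330.4


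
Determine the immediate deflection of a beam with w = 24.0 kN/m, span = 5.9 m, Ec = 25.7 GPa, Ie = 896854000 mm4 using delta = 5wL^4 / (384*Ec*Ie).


Convert: L = 5.9 m = 5900 mm, Ec = 25.7 GPa = 25700 MPa
delta = 5 * 24.0 * 5900^4 / (384 * 25700 * 896854000)
= 16.43 mm

16.43


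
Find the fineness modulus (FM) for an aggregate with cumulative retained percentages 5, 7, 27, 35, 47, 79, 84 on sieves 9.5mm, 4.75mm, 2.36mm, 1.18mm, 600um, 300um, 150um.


FM = sum(cumulative % retained) / 100
= 284 / 100
= 2.84

2.84


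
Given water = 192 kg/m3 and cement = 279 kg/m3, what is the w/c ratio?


w/c = water / cement
w/c = 192 / 279 = 0.688

0.688


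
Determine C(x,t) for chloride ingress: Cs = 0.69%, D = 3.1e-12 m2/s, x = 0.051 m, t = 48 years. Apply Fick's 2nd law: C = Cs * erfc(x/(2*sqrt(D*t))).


t_seconds = 48 * 365.25 * 24 * 3600 = 1514764800.0 s
arg = 0.051 / (2 * sqrt(3.1e-12 * 1514764800.0))
= 0.3721
erfc(0.3721) = 0.5987
C = 0.69 * 0.5987 = 0.4131%

0.4131


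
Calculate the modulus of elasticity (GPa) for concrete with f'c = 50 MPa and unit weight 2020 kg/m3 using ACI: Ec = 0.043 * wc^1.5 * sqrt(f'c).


Ec = 0.043 * 2020^1.5 * sqrt(50) / 1000
= 27.6 GPa

27.6


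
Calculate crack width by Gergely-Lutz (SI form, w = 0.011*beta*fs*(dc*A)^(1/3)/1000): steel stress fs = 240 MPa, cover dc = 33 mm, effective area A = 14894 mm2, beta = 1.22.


w = 0.011 * beta * fs * (dc * A)^(1/3) / 1000
= 0.011 * 1.22 * 240 * (33 * 14894)^(1/3) / 1000
= 0.254 mm

0.254


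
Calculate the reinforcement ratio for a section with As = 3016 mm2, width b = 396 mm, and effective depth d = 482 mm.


rho = As / (b * d)
= 3016 / (396 * 482)
= 0.0158

0.0158


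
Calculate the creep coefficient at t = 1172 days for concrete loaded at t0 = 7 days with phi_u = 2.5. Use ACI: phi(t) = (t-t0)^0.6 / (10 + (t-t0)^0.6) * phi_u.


dt = 1172 - 7 = 1165
phi = 1165^0.6 / (10 + 1165^0.6) * 2.5
= 2.184

2.184


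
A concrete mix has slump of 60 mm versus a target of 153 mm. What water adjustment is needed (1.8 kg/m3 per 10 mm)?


Difference = 153 - 60 = 93 mm
Water adjustment = 93 * 1.8 / 10 = 16.7 kg/m3

16.7


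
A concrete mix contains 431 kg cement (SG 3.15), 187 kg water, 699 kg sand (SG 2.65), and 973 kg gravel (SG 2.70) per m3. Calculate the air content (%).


Vol cement = 431 / (3.15 * 1000) = 0.136825 m3
Vol water = 187 / 1000 = 0.187 m3
Vol sand = 699 / (2.65 * 1000) = 0.263774 m3
Vol gravel = 973 / (2.70 * 1000) = 0.36037 m3
Total solid + water volume = 0.947969 m3
Air = (1 - 0.947969) * 100 = 5.2%

5.2


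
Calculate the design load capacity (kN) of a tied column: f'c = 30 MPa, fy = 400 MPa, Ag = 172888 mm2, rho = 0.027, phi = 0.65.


Ast = rho * Ag = 0.027 * 172888 = 4667.976 mm2
phi*Pn = 0.65 * 0.80 * (0.85 * 30 * (172888 - 4667.976) + 400 * 4667.976) / 1000
= 3201.54 kN

3201.54


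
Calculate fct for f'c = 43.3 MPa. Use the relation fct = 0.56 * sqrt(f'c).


fct = 0.56 * sqrt(43.3)
= 0.56 * 6.58
= 3.685 MPa

3.685


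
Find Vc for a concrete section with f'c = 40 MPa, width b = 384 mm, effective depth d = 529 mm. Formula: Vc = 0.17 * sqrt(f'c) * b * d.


Vc = 0.17 * sqrt(40) * 384 * 529 / 1000
= 218.41 kN

218.41


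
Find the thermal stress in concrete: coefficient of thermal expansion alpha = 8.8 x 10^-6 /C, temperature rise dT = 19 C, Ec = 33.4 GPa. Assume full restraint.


sigma = alpha * dT * Ec
= 8.8e-6 * 19 * 33.4 * 1000
= 5.584 MPa

5.584


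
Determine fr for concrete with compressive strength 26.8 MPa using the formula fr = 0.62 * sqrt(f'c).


fr = 0.62 * sqrt(26.8)
= 3.21 MPa

3.21


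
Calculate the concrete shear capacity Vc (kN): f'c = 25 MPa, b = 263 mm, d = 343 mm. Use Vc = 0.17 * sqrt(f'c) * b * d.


Vc = 0.17 * sqrt(25) * 263 * 343 / 1000
= 76.68 kN

76.68


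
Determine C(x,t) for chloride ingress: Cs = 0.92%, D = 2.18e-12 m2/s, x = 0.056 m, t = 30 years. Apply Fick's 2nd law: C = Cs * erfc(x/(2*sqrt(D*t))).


t_seconds = 30 * 365.25 * 24 * 3600 = 946728000.0 s
arg = 0.056 / (2 * sqrt(2.18e-12 * 946728000.0))
= 0.6163
erfc(0.6163) = 0.3834
C = 0.92 * 0.3834 = 0.3527%

0.3527


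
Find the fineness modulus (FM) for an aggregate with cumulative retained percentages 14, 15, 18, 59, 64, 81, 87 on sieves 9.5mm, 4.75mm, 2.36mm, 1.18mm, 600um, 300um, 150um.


FM = sum(cumulative % retained) / 100
= 338 / 100
= 3.38

3.38


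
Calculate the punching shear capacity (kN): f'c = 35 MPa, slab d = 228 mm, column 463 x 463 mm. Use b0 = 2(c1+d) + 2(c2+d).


b0 = 2*(463 + 228) + 2*(463 + 228) = 2764 mm
Vc = 0.33 * sqrt(35) * 2764 * 228 / 1000
= 1230.33 kN

1230.33


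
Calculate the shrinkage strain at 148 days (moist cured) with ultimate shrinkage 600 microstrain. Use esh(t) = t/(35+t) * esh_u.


esh(148) = 148 / (35 + 148) * 600
= 148 / 183 * 600
= 485.2 microstrain

485.2


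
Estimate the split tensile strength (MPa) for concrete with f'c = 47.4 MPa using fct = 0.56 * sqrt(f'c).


fct = 0.56 * sqrt(47.4)
= 0.56 * 6.885
= 3.855 MPa

3.855


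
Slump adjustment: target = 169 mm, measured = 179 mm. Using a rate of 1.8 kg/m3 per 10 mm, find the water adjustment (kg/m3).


Difference = 169 - 179 = -10 mm
Water adjustment = -10 * 1.8 / 10 = -1.8 kg/m3

-1.8


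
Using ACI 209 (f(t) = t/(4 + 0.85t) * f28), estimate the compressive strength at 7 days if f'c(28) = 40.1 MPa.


f(7) = 7 / (4 + 0.85 * 7) * 40.1
= 7 / 9.95 * 40.1
= 28.21 MPa

28.21


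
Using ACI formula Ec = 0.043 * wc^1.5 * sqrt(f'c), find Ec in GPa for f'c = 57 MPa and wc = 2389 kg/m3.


Ec = 0.043 * 2389^1.5 * sqrt(57) / 1000
= 37.91 GPa

37.91


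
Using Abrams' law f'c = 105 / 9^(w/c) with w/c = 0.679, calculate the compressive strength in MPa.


f'c = 105 / 9^0.679
= 105 / 4.446
= 23.62 MPa

23.62


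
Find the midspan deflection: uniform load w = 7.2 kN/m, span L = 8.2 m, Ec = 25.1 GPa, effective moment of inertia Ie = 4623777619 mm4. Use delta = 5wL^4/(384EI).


Convert: L = 8.2 m = 8200 mm, Ec = 25.1 GPa = 25100 MPa
delta = 5 * 7.2 * 8200^4 / (384 * 25100 * 4623777619)
= 3.65 mm

3.65


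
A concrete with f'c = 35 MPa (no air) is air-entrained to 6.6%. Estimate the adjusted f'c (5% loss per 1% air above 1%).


Strength loss = (6.6 - 1) * 5 = 28.0%
f'c = 35 * (1 - 28.0/100)
= 25.2 MPa

25.2


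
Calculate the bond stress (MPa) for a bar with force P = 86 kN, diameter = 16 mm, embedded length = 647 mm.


u = P / (pi * db * ld)
= 86 * 1000 / (pi * 16 * 647)
= 2.644 MPa

2.644


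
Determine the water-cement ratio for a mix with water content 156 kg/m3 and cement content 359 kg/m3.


w/c = water / cement
w/c = 156 / 359 = 0.435

0.435


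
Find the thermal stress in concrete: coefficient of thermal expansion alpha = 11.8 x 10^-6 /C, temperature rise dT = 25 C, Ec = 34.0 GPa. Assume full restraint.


sigma = alpha * dT * Ec
= 11.8e-6 * 25 * 34.0 * 1000
= 10.03 MPa

10.03


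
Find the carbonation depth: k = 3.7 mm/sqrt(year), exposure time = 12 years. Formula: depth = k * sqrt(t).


depth = k * sqrt(t)
= 3.7 * sqrt(12)
= 12.82 mm

12.82


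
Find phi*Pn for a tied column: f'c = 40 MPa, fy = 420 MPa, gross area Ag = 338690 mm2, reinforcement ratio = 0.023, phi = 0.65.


Ast = rho * Ag = 0.023 * 338690 = 7789.87 mm2
phi*Pn = 0.65 * 0.80 * (0.85 * 40 * (338690 - 7789.87) + 420 * 7789.87) / 1000
= 7551.62 kN

7551.62


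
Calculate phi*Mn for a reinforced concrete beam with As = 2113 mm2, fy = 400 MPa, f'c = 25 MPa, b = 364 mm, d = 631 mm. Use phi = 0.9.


a = As * fy / (0.85 * f'c * b)
= 2113 * 400 / (0.85 * 25 * 364)
= 109.2696 mm
Mn = As * fy * (d - a/2) / 10^6
= 487.1439 kN-m
phi*Mn = 0.9 * 487.1439 = 438.43 kN-m

438.43


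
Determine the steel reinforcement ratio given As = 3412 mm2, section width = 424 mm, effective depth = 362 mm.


rho = As / (b * d)
= 3412 / (424 * 362)
= 0.0222

0.0222


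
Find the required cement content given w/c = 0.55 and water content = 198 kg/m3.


Cement = water / (w/c)
= 198 / 0.55
= 360.0 kg/m3

360.0


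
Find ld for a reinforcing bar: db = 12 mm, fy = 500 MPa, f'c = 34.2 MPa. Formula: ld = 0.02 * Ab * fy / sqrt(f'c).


Ab = pi * 12^2 / 4 = 113.097 mm2
ld = 0.02 * 113.097 * 500 / sqrt(34.2)
= 193.4 mm

193.4


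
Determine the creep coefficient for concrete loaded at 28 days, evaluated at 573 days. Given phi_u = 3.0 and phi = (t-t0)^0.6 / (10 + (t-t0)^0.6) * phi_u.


dt = 573 - 28 = 545
phi = 545^0.6 / (10 + 545^0.6) * 3.0
= 2.443

2.443


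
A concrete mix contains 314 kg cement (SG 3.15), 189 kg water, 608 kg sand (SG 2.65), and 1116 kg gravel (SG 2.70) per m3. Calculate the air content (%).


Vol cement = 314 / (3.15 * 1000) = 0.099683 m3
Vol water = 189 / 1000 = 0.189 m3
Vol sand = 608 / (2.65 * 1000) = 0.229434 m3
Vol gravel = 1116 / (2.70 * 1000) = 0.413333 m3
Total solid + water volume = 0.93145 m3
Air = (1 - 0.93145) * 100 = 6.86%

6.86


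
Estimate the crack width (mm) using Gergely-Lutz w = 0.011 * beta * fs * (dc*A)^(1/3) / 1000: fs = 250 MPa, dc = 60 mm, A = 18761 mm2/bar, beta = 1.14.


w = 0.011 * beta * fs * (dc * A)^(1/3) / 1000
= 0.011 * 1.14 * 250 * (60 * 18761)^(1/3) / 1000
= 0.326 mm

0.326


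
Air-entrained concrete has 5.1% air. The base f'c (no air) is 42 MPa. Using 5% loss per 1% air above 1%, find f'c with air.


Strength loss = (5.1 - 1) * 5 = 20.5%
f'c = 42 * (1 - 20.5/100)
= 33.39 MPa

33.39


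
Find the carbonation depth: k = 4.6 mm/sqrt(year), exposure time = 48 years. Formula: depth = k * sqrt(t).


depth = k * sqrt(t)
= 4.6 * sqrt(48)
= 31.87 mm

31.87


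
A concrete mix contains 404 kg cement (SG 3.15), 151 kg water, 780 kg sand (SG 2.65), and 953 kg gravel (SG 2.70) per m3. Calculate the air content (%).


Vol cement = 404 / (3.15 * 1000) = 0.128254 m3
Vol water = 151 / 1000 = 0.151 m3
Vol sand = 780 / (2.65 * 1000) = 0.29434 m3
Vol gravel = 953 / (2.70 * 1000) = 0.352963 m3
Total solid + water volume = 0.926557 m3
Air = (1 - 0.926557) * 100 = 7.34%

7.34


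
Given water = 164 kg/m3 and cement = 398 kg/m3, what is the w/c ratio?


w/c = water / cement
w/c = 164 / 398 = 0.412

0.412


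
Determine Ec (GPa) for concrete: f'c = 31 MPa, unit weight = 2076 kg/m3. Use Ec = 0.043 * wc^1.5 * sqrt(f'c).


Ec = 0.043 * 2076^1.5 * sqrt(31) / 1000
= 22.65 GPa

22.65


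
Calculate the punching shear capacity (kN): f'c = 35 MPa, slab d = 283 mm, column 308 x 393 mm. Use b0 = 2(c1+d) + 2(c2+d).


b0 = 2*(308 + 283) + 2*(393 + 283) = 2534 mm
Vc = 0.33 * sqrt(35) * 2534 * 283 / 1000
= 1400.04 kN

1400.04


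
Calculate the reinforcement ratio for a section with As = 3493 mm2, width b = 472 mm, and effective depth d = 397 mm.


rho = As / (b * d)
= 3493 / (472 * 397)
= 0.0186

0.0186


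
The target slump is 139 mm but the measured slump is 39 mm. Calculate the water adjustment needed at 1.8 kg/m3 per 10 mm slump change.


Difference = 139 - 39 = 100 mm
Water adjustment = 100 * 1.8 / 10 = 18.0 kg/m3

18.0


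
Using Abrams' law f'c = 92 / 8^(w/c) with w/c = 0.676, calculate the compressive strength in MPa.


f'c = 92 / 8^0.676
= 92 / 4.078
= 22.56 MPa

22.56


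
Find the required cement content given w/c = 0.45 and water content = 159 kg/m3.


Cement = water / (w/c)
= 159 / 0.45
= 353.3 kg/m3

353.3


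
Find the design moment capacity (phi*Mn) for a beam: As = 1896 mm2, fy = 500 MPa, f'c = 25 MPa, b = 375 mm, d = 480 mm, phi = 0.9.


a = As * fy / (0.85 * f'c * b)
= 1896 * 500 / (0.85 * 25 * 375)
= 118.9647 mm
Mn = As * fy * (d - a/2) / 10^6
= 398.6507 kN-m
phi*Mn = 0.9 * 398.6507 = 358.79 kN-m

358.79


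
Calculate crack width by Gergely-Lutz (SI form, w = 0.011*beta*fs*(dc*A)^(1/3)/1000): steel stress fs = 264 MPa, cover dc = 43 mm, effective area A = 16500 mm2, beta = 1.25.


w = 0.011 * beta * fs * (dc * A)^(1/3) / 1000
= 0.011 * 1.25 * 264 * (43 * 16500)^(1/3) / 1000
= 0.324 mm

0.324


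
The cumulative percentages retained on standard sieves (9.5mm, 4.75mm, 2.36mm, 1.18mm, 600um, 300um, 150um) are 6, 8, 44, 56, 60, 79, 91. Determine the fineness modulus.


FM = sum(cumulative % retained) / 100
= 344 / 100
= 3.44

3.44


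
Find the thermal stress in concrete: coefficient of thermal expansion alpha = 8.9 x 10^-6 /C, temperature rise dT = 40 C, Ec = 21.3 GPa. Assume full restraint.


sigma = alpha * dT * Ec
= 8.9e-6 * 40 * 21.3 * 1000
= 7.583 MPa

7.583


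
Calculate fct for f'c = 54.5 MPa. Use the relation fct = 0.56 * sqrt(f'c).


fct = 0.56 * sqrt(54.5)
= 0.56 * 7.382
= 4.134 MPa

4.134


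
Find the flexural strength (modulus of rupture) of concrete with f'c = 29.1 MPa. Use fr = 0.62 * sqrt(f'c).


fr = 0.62 * sqrt(29.1)
= 3.345 MPa

3.345


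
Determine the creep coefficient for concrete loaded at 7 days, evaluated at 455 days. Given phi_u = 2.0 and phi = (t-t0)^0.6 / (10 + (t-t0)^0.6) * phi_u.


dt = 455 - 7 = 448
phi = 448^0.6 / (10 + 448^0.6) * 2.0
= 1.592

1.592


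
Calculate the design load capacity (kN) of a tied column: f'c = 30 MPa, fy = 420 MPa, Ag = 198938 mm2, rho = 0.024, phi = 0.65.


Ast = rho * Ag = 0.024 * 198938 = 4774.512 mm2
phi*Pn = 0.65 * 0.80 * (0.85 * 30 * (198938 - 4774.512) + 420 * 4774.512) / 1000
= 3617.36 kN

3617.36


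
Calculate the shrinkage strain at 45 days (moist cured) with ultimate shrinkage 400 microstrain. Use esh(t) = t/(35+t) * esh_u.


esh(45) = 45 / (35 + 45) * 400
= 45 / 80 * 400
= 225.0 microstrain

225.0


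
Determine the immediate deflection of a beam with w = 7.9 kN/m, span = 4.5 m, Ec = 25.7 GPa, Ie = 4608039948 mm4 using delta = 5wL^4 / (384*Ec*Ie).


Convert: L = 4.5 m = 4500 mm, Ec = 25.7 GPa = 25700 MPa
delta = 5 * 7.9 * 4500^4 / (384 * 25700 * 4608039948)
= 0.36 mm

0.36


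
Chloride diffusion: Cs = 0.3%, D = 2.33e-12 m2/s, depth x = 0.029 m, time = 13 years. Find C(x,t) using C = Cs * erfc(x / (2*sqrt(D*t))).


t_seconds = 13 * 365.25 * 24 * 3600 = 410248800.0 s
arg = 0.029 / (2 * sqrt(2.33e-12 * 410248800.0))
= 0.469
erfc(0.469) = 0.5072
C = 0.3 * 0.5072 = 0.1521%

0.1521


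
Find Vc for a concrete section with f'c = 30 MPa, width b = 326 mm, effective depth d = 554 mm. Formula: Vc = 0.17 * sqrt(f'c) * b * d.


Vc = 0.17 * sqrt(30) * 326 * 554 / 1000
= 168.17 kN

168.17


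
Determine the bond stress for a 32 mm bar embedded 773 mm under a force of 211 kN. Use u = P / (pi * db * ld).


u = P / (pi * db * ld)
= 211 * 1000 / (pi * 32 * 773)
= 2.715 MPa

2.715


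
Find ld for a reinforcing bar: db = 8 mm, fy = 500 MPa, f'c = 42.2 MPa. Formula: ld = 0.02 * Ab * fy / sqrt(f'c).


Ab = pi * 8^2 / 4 = 50.265 mm2
ld = 0.02 * 50.265 * 500 / sqrt(42.2)
= 77.4 mm

77.4


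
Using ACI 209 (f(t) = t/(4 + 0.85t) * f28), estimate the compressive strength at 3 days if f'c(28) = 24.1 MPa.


f(3) = 3 / (4 + 0.85 * 3) * 24.1
= 3 / 6.55 * 24.1
= 11.04 MPa

11.04


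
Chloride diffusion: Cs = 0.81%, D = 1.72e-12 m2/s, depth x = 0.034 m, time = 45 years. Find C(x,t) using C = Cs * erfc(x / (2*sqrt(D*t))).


t_seconds = 45 * 365.25 * 24 * 3600 = 1420092000.0 s
arg = 0.034 / (2 * sqrt(1.72e-12 * 1420092000.0))
= 0.344
erfc(0.344) = 0.6266
C = 0.81 * 0.6266 = 0.5076%

0.5076


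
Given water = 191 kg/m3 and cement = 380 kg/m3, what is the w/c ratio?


w/c = water / cement
w/c = 191 / 380 = 0.503

0.503


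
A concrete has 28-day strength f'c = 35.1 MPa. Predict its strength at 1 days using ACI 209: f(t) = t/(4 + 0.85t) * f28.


f(1) = 1 / (4 + 0.85 * 1) * 35.1
= 1 / 4.85 * 35.1
= 7.24 MPa

7.24


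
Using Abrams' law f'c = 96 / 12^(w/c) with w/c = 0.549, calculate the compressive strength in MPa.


f'c = 96 / 12^0.549
= 96 / 3.913
= 24.54 MPa

24.54


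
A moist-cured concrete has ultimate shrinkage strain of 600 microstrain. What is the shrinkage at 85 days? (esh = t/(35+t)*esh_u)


esh(85) = 85 / (35 + 85) * 600
= 85 / 120 * 600
= 425.0 microstrain

425.0


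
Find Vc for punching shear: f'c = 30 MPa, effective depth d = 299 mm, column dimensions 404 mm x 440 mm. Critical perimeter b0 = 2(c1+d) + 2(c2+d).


b0 = 2*(404 + 299) + 2*(440 + 299) = 2884 mm
Vc = 0.33 * sqrt(30) * 2884 * 299 / 1000
= 1558.62 kN

1558.62


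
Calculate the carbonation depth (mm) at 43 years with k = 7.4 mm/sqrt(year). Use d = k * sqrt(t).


depth = k * sqrt(t)
= 7.4 * sqrt(43)
= 48.53 mm

48.53


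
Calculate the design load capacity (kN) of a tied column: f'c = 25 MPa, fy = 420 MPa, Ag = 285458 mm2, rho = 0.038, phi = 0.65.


Ast = rho * Ag = 0.038 * 285458 = 10847.404 mm2
phi*Pn = 0.65 * 0.80 * (0.85 * 25 * (285458 - 10847.404) + 420 * 10847.404) / 1000
= 5403.52 kN

5403.52


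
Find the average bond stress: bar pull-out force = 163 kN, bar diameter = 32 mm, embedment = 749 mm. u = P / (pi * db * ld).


u = P / (pi * db * ld)
= 163 * 1000 / (pi * 32 * 749)
= 2.165 MPa

2.165


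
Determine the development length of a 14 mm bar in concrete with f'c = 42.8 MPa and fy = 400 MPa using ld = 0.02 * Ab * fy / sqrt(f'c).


Ab = pi * 14^2 / 4 = 153.938 mm2
ld = 0.02 * 153.938 * 400 / sqrt(42.8)
= 188.2 mm

188.2


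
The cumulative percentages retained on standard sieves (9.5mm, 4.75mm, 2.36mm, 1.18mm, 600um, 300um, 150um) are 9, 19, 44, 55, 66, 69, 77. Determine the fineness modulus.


FM = sum(cumulative % retained) / 100
= 339 / 100
= 3.39

3.39


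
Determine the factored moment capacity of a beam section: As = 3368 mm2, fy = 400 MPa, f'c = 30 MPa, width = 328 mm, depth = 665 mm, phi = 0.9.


a = As * fy / (0.85 * f'c * b)
= 3368 * 400 / (0.85 * 30 * 328)
= 161.0713 mm
Mn = As * fy * (d - a/2) / 10^6
= 787.3904 kN-m
phi*Mn = 0.9 * 787.3904 = 708.65 kN-m

708.65


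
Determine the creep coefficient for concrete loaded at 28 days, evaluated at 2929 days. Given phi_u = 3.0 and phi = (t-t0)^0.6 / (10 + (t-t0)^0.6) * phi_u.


dt = 2929 - 28 = 2901
phi = 2901^0.6 / (10 + 2901^0.6) * 3.0
= 2.768

2.768


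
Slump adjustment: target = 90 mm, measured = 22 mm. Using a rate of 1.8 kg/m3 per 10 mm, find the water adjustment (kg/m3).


Difference = 90 - 22 = 68 mm
Water adjustment = 68 * 1.8 / 10 = 12.2 kg/m3

12.2


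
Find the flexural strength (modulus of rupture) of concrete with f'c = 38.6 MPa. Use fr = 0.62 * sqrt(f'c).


fr = 0.62 * sqrt(38.6)
= 3.852 MPa

3.852


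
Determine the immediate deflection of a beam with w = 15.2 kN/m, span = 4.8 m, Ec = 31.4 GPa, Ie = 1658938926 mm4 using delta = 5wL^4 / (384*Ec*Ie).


Convert: L = 4.8 m = 4800 mm, Ec = 31.4 GPa = 31400 MPa
delta = 5 * 15.2 * 4800^4 / (384 * 31400 * 1658938926)
= 2.02 mm

2.02


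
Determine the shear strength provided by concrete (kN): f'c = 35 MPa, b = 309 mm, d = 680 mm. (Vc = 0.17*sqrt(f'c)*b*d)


Vc = 0.17 * sqrt(35) * 309 * 680 / 1000
= 211.32 kN

211.32


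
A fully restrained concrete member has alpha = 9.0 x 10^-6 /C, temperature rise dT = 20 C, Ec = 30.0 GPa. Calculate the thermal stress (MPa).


sigma = alpha * dT * Ec
= 9.0e-6 * 20 * 30.0 * 1000
= 5.4 MPa

5.4


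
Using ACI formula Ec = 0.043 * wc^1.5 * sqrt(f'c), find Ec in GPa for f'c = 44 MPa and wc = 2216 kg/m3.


Ec = 0.043 * 2216^1.5 * sqrt(44) / 1000
= 29.75 GPa

29.75


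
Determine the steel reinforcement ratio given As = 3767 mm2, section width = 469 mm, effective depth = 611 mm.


rho = As / (b * d)
= 3767 / (469 * 611)
= 0.0131

0.0131


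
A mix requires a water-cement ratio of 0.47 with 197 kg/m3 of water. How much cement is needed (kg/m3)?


Cement = water / (w/c)
= 197 / 0.47
= 419.1 kg/m3

419.1


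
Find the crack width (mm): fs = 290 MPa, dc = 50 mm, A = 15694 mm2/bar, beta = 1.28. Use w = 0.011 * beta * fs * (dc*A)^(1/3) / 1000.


w = 0.011 * beta * fs * (dc * A)^(1/3) / 1000
= 0.011 * 1.28 * 290 * (50 * 15694)^(1/3) / 1000
= 0.377 mm

0.377


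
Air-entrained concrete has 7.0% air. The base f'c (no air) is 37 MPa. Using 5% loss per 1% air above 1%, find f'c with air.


Strength loss = (7.0 - 1) * 5 = 30.0%
f'c = 37 * (1 - 30.0/100)
= 25.9 MPa

25.9


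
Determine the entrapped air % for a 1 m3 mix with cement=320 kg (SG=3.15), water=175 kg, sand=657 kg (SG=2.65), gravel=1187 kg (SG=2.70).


Vol cement = 320 / (3.15 * 1000) = 0.101587 m3
Vol water = 175 / 1000 = 0.175 m3
Vol sand = 657 / (2.65 * 1000) = 0.247925 m3
Vol gravel = 1187 / (2.70 * 1000) = 0.43963 m3
Total solid + water volume = 0.964141 m3
Air = (1 - 0.964141) * 100 = 3.59%

3.59


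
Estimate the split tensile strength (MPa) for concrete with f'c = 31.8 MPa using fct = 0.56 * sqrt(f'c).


fct = 0.56 * sqrt(31.8)
= 0.56 * 5.639
= 3.158 MPa

3.158


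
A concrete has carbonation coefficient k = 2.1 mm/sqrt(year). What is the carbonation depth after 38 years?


depth = k * sqrt(t)
= 2.1 * sqrt(38)
= 12.95 mm

12.95


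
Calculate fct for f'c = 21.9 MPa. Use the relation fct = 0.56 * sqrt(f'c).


fct = 0.56 * sqrt(21.9)
= 0.56 * 4.68
= 2.621 MPa

2.621


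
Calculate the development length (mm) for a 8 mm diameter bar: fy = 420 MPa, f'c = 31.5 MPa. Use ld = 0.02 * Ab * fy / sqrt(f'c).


Ab = pi * 8^2 / 4 = 50.265 mm2
ld = 0.02 * 50.265 * 420 / sqrt(31.5)
= 75.2 mm

75.2


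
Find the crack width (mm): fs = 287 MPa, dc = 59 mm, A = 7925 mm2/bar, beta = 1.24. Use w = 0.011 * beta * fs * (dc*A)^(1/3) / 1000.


w = 0.011 * beta * fs * (dc * A)^(1/3) / 1000
= 0.011 * 1.24 * 287 * (59 * 7925)^(1/3) / 1000
= 0.304 mm

0.304


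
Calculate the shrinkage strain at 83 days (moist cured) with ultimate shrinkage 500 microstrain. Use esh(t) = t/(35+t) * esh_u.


esh(83) = 83 / (35 + 83) * 500
= 83 / 118 * 500
= 351.7 microstrain

351.7


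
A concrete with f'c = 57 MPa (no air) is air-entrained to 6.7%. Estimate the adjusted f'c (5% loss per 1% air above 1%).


Strength loss = (6.7 - 1) * 5 = 28.5%
f'c = 57 * (1 - 28.5/100)
= 40.76 MPa

40.76


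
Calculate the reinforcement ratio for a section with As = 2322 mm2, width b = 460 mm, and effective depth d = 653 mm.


rho = As / (b * d)
= 2322 / (460 * 653)
= 0.0077

0.0077


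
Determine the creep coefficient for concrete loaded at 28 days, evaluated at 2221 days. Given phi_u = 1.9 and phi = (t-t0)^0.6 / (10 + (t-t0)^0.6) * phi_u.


dt = 2221 - 28 = 2193
phi = 2193^0.6 / (10 + 2193^0.6) * 1.9
= 1.729

1.729


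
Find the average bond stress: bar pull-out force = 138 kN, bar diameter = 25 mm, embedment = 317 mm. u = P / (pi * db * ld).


u = P / (pi * db * ld)
= 138 * 1000 / (pi * 25 * 317)
= 5.543 MPa

5.543


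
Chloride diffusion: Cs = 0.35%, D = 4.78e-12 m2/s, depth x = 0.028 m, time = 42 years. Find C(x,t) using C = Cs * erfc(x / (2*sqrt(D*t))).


t_seconds = 42 * 365.25 * 24 * 3600 = 1325419200.0 s
arg = 0.028 / (2 * sqrt(4.78e-12 * 1325419200.0))
= 0.1759
erfc(0.1759) = 0.8036
C = 0.35 * 0.8036 = 0.2812%

0.2812


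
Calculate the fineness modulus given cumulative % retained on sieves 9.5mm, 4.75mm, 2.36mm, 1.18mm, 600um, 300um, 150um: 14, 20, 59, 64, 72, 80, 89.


FM = sum(cumulative % retained) / 100
= 398 / 100
= 3.98

3.98


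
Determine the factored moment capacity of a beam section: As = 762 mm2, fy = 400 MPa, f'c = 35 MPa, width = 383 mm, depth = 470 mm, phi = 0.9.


a = As * fy / (0.85 * f'c * b)
= 762 * 400 / (0.85 * 35 * 383)
= 26.7503 mm
Mn = As * fy * (d - a/2) / 10^6
= 139.1792 kN-m
phi*Mn = 0.9 * 139.1792 = 125.26 kN-m

125.26


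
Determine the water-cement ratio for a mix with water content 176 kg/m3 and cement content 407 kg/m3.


w/c = water / cement
w/c = 176 / 407 = 0.432

0.432


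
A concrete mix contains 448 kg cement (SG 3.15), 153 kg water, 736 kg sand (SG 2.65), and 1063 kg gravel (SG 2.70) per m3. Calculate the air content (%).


Vol cement = 448 / (3.15 * 1000) = 0.142222 m3
Vol water = 153 / 1000 = 0.153 m3
Vol sand = 736 / (2.65 * 1000) = 0.277736 m3
Vol gravel = 1063 / (2.70 * 1000) = 0.393704 m3
Total solid + water volume = 0.966662 m3
Air = (1 - 0.966662) * 100 = 3.33%

3.33


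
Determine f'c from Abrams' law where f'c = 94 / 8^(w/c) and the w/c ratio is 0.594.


f'c = 94 / 8^0.594
= 94 / 3.439
= 27.33 MPa

27.33


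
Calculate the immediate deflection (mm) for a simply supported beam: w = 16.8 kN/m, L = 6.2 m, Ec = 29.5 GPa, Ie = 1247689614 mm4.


Convert: L = 6.2 m = 6200 mm, Ec = 29.5 GPa = 29500 MPa
delta = 5 * 16.8 * 6200^4 / (384 * 29500 * 1247689614)
= 8.78 mm

8.78


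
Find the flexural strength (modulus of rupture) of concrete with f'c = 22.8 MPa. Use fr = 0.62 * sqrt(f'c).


fr = 0.62 * sqrt(22.8)
= 2.96 MPa

2.96


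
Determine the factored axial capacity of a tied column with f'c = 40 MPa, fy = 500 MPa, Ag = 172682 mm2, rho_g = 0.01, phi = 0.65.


Ast = rho * Ag = 0.01 * 172682 = 1726.82 mm2
phi*Pn = 0.65 * 0.80 * (0.85 * 40 * (172682 - 1726.82) + 500 * 1726.82) / 1000
= 3471.46 kN

3471.46
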